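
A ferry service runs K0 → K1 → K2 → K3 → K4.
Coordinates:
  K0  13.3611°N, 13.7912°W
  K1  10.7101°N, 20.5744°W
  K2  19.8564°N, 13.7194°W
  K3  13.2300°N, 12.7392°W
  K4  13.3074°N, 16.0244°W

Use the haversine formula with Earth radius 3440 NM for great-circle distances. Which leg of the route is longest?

Leg distances:
K0→K1: 428.9 NM
K1→K2: 677.3 NM
K2→K3: 401.8 NM
K3→K4: 192.0 NM
The longest leg is K1–K2 at 677.3 NM.

K1–K2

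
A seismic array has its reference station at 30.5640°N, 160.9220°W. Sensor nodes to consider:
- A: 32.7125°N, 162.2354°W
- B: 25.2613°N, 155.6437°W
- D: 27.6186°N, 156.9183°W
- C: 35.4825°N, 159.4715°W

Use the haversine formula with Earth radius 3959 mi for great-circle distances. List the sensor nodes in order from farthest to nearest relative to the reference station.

Distances from the reference station:
B 25.2613°N, 155.6437°W: 487.8 mi
C 35.4825°N, 159.4715°W: 350.1 mi
D 27.6186°N, 156.9183°W: 316.0 mi
A 32.7125°N, 162.2354°W: 167.4 mi

B, C, D, A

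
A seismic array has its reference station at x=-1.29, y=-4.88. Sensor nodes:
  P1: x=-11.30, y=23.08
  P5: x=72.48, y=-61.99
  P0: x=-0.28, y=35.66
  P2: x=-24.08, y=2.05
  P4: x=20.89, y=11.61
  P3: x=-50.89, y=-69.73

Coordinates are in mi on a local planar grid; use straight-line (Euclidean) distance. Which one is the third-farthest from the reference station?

P0

Distances from the reference station (x=-1.29, y=-4.88):
P5: 93.3 mi
P3: 81.6 mi
P0: 40.6 mi
P1: 29.7 mi
P4: 27.6 mi
P2: 23.8 mi
The third-farthest is P0 at 40.6 mi.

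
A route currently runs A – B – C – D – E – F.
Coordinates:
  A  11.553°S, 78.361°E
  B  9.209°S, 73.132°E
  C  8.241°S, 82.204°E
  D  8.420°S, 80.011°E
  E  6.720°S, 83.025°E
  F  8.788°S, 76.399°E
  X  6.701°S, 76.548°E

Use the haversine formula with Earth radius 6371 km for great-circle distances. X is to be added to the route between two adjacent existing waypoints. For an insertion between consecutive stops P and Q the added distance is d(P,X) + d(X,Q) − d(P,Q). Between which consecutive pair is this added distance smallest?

between B and C

Added distance for inserting X between each consecutive pair:
A–B: 414.8 km
B–C: 112.1 km
C–D: 831.4 km
D–E: 759.9 km
E–F: 182.6 km
Smallest added distance is 112.1 km, inserting between B and C.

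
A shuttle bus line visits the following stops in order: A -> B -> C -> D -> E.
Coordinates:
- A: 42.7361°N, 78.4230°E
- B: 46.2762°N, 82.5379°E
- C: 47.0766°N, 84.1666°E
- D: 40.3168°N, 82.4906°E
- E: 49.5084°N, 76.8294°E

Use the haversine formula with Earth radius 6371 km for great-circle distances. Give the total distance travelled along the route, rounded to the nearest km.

2542 km

Leg distances:
A→B: 511.2 km  (cumulative 511.2 km)
B→C: 152.8 km  (cumulative 664.0 km)
C→D: 763.6 km  (cumulative 1427.6 km)
D→E: 1114.3 km  (cumulative 2541.8 km)
Total route length ≈ 2542 km.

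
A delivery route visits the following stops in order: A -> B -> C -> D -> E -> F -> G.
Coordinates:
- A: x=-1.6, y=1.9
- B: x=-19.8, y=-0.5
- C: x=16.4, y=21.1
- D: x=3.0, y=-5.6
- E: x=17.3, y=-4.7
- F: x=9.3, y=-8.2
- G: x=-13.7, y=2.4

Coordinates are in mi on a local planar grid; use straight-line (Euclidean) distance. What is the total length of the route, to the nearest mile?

139 mi

Leg distances:
A→B: 18.4 mi  (cumulative 18.4 mi)
B→C: 42.2 mi  (cumulative 60.5 mi)
C→D: 29.9 mi  (cumulative 90.4 mi)
D→E: 14.3 mi  (cumulative 104.7 mi)
E→F: 8.7 mi  (cumulative 113.4 mi)
F→G: 25.3 mi  (cumulative 138.8 mi)
Total route length ≈ 139 mi.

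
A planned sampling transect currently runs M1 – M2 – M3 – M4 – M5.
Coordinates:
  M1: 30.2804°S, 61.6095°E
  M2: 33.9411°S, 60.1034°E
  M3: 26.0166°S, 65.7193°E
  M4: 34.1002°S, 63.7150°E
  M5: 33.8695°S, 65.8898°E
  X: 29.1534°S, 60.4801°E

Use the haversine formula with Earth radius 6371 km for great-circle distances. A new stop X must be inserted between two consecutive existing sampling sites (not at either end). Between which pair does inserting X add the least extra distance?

Added distance for inserting X between each consecutive pair:
M1–M2: 268.6 km
M2–M3: 123.1 km
M3–M4: 333.2 km
M4–M5: 1160.6 km
Smallest added distance is 123.1 km, inserting between M2 and M3.

between M2 and M3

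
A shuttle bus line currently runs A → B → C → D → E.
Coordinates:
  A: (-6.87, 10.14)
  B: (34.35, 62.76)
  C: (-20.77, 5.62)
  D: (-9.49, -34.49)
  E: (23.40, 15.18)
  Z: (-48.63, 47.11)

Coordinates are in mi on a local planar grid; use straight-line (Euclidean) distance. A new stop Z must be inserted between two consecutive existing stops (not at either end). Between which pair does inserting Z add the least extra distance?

Added distance for inserting Z between each consecutive pair:
A–B: 73.4 mi
B–C: 55.0 mi
C–D: 98.8 mi
D–E: 109.7 mi
Smallest added distance is 55.0 mi, inserting between B and C.

between B and C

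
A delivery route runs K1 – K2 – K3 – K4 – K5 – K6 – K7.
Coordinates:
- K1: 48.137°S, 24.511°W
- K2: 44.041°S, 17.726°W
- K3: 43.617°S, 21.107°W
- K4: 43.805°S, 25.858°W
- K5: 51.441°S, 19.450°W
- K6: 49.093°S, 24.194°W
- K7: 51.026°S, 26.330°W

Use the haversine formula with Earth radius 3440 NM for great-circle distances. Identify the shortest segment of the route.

K6–K7

Leg distances:
K1→K2: 374.3 NM
K2→K3: 148.6 NM
K3→K4: 206.5 NM
K4→K5: 526.2 NM
K5→K6: 230.2 NM
K6→K7: 142.3 NM
The shortest leg is K6–K7 at 142.3 NM.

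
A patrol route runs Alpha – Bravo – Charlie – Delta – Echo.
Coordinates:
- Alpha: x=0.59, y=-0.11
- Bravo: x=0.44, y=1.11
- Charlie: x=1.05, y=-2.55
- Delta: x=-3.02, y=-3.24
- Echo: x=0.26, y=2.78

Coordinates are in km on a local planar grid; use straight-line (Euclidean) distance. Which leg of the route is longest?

Delta–Echo

Leg distances:
Alpha→Bravo: 1.2 km
Bravo→Charlie: 3.7 km
Charlie→Delta: 4.1 km
Delta→Echo: 6.9 km
The longest leg is Delta–Echo at 6.9 km.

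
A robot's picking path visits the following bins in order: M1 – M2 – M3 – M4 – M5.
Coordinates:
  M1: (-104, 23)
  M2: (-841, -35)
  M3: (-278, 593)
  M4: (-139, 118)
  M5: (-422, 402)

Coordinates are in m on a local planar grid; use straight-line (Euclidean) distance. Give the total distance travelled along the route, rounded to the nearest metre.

Leg distances:
M1→M2: 739.3 m  (cumulative 739.3 m)
M2→M3: 843.4 m  (cumulative 1582.7 m)
M3→M4: 494.9 m  (cumulative 2077.6 m)
M4→M5: 400.9 m  (cumulative 2478.5 m)
Total route length ≈ 2479 m.

2479 m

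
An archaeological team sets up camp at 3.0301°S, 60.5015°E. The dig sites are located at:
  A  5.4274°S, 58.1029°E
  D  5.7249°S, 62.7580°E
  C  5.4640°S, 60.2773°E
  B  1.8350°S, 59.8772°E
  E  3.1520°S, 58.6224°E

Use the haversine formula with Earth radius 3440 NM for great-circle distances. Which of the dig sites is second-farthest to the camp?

Distances from the camp (3.0301°S, 60.5015°E):
D: 210.8 NM
A: 203.3 NM
C: 146.7 NM
E: 112.9 NM
B: 80.9 NM
The second-farthest is A at 203.3 NM.

A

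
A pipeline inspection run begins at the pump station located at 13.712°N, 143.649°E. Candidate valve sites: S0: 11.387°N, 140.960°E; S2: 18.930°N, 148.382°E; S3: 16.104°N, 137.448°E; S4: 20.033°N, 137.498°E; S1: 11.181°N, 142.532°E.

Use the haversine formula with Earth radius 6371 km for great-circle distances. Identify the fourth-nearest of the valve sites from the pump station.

S2

Distance to each, sorted:
S1: 306.5 km
S0: 389.9 km
S3: 717.4 km
S2: 769.1 km
S4: 960.1 km
The fourth-nearest is S2 at 769.1 km.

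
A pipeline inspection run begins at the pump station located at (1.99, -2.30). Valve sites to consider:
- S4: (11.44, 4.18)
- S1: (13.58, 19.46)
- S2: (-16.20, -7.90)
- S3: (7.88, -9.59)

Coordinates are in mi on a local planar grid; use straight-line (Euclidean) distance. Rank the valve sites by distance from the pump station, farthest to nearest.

Distance from the pump station at (1.99, -2.30) to each:
S1 (13.58, 19.46): 24.7 mi
S2 (-16.20, -7.90): 19.0 mi
S4 (11.44, 4.18): 11.5 mi
S3 (7.88, -9.59): 9.4 mi

S1, S2, S4, S3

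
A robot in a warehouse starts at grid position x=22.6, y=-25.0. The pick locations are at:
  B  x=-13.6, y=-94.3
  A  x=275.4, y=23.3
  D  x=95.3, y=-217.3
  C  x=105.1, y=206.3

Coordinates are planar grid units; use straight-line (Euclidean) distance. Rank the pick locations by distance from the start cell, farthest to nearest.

Distance from the start cell at x=22.6, y=-25.0 to each:
A x=275.4, y=23.3: 257.4
C x=105.1, y=206.3: 245.6
D x=95.3, y=-217.3: 205.6
B x=-13.6, y=-94.3: 78.2

A, C, D, B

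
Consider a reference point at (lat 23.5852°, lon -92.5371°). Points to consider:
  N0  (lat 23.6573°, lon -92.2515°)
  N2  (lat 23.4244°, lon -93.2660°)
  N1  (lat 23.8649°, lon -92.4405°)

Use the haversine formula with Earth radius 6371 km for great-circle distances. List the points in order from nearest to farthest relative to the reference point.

Distance from the reference point at (lat 23.5852°, lon -92.5371°) to each:
N0 (lat 23.6573°, lon -92.2515°): 30.2 km
N1 (lat 23.8649°, lon -92.4405°): 32.6 km
N2 (lat 23.4244°, lon -93.2660°): 76.4 km

N0, N1, N2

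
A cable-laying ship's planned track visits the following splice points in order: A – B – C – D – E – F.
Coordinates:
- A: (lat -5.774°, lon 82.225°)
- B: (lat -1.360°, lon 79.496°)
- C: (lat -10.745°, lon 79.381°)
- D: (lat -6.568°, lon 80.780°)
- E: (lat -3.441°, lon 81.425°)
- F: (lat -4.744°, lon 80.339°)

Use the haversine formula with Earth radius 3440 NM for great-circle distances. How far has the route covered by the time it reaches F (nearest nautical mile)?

1432 NM

Leg distances:
A→B: 311.4 NM  (cumulative 311.4 NM)
B→C: 563.5 NM  (cumulative 874.9 NM)
C→D: 264.2 NM  (cumulative 1139.1 NM)
D→E: 191.7 NM  (cumulative 1330.7 NM)
E→F: 101.7 NM  (cumulative 1432.5 NM)
Cumulative distance at F ≈ 1432 NM.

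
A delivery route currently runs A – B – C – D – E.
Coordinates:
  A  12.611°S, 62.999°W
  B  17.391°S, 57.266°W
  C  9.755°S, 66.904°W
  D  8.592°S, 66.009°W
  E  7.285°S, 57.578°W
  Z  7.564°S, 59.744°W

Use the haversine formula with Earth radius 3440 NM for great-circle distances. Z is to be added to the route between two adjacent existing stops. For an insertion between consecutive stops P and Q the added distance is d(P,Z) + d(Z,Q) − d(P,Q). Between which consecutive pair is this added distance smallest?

between D and E

Added distance for inserting Z between each consecutive pair:
A–B: 527.4 NM
B–C: 327.2 NM
C–D: 734.6 NM
D–E: 0.1 NM
Smallest added distance is 0.1 NM, inserting between D and E.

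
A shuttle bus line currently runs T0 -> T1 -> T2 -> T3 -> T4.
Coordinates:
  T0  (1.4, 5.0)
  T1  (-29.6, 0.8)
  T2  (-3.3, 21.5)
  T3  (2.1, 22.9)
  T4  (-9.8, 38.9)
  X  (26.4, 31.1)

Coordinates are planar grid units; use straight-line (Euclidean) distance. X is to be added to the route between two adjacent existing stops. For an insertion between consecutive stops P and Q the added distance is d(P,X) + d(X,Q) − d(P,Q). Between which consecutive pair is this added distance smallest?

Added distance for inserting X between each consecutive pair:
T0–T1: 68.5
T1–T2: 61.4
T2–T3: 51.3
T3–T4: 42.7
Smallest added distance is 42.7, inserting between T3 and T4.

between T3 and T4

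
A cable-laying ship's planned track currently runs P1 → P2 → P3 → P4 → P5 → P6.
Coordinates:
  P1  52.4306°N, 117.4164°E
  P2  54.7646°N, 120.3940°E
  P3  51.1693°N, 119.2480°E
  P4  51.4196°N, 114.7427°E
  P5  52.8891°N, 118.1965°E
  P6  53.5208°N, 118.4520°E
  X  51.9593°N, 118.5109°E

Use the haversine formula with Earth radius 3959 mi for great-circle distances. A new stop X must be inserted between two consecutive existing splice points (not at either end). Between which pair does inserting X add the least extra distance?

between P2 and P3

Added distance for inserting X between each consecutive pair:
P1–P2: 63.2 mi
P2–P3: 18.9 mi
P3–P4: 33.3 mi
P4–P5: 53.1 mi
P5–P6: 128.6 mi
Smallest added distance is 18.9 mi, inserting between P2 and P3.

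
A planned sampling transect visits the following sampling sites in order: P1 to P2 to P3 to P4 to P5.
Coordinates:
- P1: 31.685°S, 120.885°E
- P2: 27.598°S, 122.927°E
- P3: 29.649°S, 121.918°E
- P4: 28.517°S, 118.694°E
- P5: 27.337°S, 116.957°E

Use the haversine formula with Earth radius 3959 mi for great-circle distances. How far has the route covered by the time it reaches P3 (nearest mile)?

Leg distances:
P1→P2: 307.9 mi  (cumulative 307.9 mi)
P2→P3: 154.4 mi  (cumulative 462.2 mi)
Cumulative distance at P3 ≈ 462 mi.

462 mi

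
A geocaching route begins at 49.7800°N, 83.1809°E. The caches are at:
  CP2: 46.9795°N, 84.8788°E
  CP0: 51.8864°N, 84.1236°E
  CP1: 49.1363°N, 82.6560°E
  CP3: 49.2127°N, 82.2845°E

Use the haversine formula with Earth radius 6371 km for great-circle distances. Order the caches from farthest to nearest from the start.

CP2, CP0, CP3, CP1

Distances from the start:
CP2 46.9795°N, 84.8788°E: 335.7 km
CP0 51.8864°N, 84.1236°E: 243.4 km
CP3 49.2127°N, 82.2845°E: 90.4 km
CP1 49.1363°N, 82.6560°E: 81.0 km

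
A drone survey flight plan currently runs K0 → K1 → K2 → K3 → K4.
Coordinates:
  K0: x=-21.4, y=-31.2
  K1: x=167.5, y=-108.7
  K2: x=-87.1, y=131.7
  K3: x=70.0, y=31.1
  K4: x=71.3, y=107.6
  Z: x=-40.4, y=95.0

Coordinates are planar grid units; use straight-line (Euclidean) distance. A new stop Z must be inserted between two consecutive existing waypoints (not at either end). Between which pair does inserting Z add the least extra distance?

between K1 and K2

Added distance for inserting Z between each consecutive pair:
K0–K1: 214.5
K1–K2: 0.3
K2–K3: 0.4
K3–K4: 163.5
Smallest added distance is 0.3, inserting between K1 and K2.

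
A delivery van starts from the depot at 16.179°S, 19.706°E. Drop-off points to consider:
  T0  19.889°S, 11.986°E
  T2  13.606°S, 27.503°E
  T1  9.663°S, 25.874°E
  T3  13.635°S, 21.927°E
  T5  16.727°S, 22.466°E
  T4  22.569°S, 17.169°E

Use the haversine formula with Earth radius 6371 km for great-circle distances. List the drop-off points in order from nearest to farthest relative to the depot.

Distance from the depot at 16.179°S, 19.706°E to each:
T5 16.727°S, 22.466°E: 300.6 km
T3 13.635°S, 21.927°E: 370.1 km
T4 22.569°S, 17.169°E: 758.7 km
T2 13.606°S, 27.503°E: 885.2 km
T0 19.889°S, 11.986°E: 914.4 km
T1 9.663°S, 25.874°E: 985.5 km

T5, T3, T4, T2, T0, T1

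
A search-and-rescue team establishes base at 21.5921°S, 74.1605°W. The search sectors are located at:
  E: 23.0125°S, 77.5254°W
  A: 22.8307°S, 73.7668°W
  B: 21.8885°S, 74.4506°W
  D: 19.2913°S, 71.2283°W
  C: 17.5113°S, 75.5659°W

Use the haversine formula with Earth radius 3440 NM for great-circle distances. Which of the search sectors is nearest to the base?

B

Distances from the base (21.5921°S, 74.1605°W):
B: 24.1 NM
A: 77.5 NM
E: 205.4 NM
D: 215.1 NM
C: 257.6 NM
The nearest is B at 24.1 NM.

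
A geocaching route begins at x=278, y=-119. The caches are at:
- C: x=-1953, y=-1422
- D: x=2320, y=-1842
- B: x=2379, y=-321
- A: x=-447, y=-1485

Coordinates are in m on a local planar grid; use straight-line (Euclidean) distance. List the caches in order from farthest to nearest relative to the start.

Computing each straight-line distance from x=278, y=-119:
D x=2320, y=-1842: 2671.8 m
C x=-1953, y=-1422: 2583.6 m
B x=2379, y=-321: 2110.7 m
A x=-447, y=-1485: 1546.5 m

D, C, B, A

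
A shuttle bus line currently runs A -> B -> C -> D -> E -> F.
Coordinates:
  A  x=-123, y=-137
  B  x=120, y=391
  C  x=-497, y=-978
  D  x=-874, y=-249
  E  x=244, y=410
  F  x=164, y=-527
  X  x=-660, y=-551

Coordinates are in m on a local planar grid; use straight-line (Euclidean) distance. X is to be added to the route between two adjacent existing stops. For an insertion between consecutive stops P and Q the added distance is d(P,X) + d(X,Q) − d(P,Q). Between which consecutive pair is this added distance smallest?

between C and D

Added distance for inserting X between each consecutive pair:
A–B: 1319.8 m
B–C: 178.5 m
C–D: 6.5 m
D–E: 391.7 m
E–F: 1203.3 m
Smallest added distance is 6.5 m, inserting between C and D.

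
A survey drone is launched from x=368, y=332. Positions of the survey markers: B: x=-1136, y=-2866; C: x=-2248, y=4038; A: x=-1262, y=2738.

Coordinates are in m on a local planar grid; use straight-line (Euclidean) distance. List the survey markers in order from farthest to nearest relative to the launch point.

C, B, A

Distance from the launch point at x=368, y=332 to each:
C x=-2248, y=4038: 4536.3 m
B x=-1136, y=-2866: 3534.0 m
A x=-1262, y=2738: 2906.2 m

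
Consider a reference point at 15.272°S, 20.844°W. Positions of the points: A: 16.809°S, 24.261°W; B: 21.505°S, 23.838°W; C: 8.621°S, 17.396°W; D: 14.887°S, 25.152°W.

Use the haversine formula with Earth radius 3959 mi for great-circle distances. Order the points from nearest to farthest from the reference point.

Distances from the reference point:
A 16.809°S, 24.261°W: 250.5 mi
D 14.887°S, 25.152°W: 288.6 mi
B 21.505°S, 23.838°W: 473.3 mi
C 8.621°S, 17.396°W: 515.2 mi

A, D, B, C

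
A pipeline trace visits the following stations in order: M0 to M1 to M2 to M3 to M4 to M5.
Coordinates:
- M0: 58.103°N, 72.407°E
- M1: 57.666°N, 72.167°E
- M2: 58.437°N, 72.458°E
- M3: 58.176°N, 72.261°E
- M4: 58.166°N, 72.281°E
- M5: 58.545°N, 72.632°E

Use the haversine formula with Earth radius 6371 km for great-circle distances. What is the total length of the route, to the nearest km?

Leg distances:
M0→M1: 50.6 km  (cumulative 50.6 km)
M1→M2: 87.4 km  (cumulative 138.0 km)
M2→M3: 31.2 km  (cumulative 169.3 km)
M3→M4: 1.6 km  (cumulative 170.9 km)
M4→M5: 46.9 km  (cumulative 217.7 km)
Total route length ≈ 218 km.

218 km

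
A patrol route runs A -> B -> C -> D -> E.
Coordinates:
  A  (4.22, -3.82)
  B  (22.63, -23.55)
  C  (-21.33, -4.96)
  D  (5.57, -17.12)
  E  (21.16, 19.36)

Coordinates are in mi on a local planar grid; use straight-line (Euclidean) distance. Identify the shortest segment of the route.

Leg distances:
A→B: 27.0 mi
B→C: 47.7 mi
C→D: 29.5 mi
D→E: 39.7 mi
The shortest leg is A–B at 27.0 mi.

A–B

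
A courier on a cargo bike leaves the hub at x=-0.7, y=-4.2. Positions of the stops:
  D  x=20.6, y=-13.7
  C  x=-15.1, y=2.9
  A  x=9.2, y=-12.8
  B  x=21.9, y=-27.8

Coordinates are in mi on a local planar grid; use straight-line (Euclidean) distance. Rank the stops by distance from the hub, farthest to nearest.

B, D, C, A

Computing each straight-line distance from x=-0.7, y=-4.2:
B x=21.9, y=-27.8: 32.7 mi
D x=20.6, y=-13.7: 23.3 mi
C x=-15.1, y=2.9: 16.1 mi
A x=9.2, y=-12.8: 13.1 mi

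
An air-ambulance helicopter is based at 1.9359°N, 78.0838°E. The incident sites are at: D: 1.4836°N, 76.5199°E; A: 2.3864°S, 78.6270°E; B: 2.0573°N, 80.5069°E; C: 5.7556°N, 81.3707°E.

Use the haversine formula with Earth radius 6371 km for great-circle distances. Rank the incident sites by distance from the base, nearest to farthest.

D, B, A, C

Distance from the base at 1.9359°N, 78.0838°E to each:
D 1.4836°N, 76.5199°E: 180.9 km
B 2.0573°N, 80.5069°E: 269.6 km
A 2.3864°S, 78.6270°E: 484.4 km
C 5.7556°N, 81.3707°E: 559.8 km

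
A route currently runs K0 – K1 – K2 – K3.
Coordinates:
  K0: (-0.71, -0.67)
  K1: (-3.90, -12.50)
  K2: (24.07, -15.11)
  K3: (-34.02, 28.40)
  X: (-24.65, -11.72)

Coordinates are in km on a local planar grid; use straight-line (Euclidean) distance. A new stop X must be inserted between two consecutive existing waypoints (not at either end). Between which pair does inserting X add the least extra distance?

between K2 and K3

Added distance for inserting X between each consecutive pair:
K0–K1: 34.9 km
K1–K2: 41.5 km
K2–K3: 17.5 km
Smallest added distance is 17.5 km, inserting between K2 and K3.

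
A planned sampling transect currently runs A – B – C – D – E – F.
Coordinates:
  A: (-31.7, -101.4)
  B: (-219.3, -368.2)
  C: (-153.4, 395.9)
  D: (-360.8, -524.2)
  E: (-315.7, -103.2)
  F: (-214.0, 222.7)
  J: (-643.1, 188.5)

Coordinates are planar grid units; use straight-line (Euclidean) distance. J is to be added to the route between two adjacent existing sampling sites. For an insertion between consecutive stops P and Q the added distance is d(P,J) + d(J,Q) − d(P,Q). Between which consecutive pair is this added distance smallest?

Added distance for inserting J between each consecutive pair:
A–B: 1050.2
B–C: 464.5
C–D: 355.2
D–E: 781.7
E–F: 527.6
Smallest added distance is 355.2, inserting between C and D.

between C and D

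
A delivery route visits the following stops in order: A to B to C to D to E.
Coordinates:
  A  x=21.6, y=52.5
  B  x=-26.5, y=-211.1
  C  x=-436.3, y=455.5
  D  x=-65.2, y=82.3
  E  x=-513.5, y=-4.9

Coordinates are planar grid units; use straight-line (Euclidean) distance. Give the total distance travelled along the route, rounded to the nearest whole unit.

Leg distances:
A→B: 268.0  (cumulative 268.0)
B→C: 782.5  (cumulative 1050.4)
C→D: 526.3  (cumulative 1576.7)
D→E: 456.7  (cumulative 2033.4)
Total route length ≈ 2033.

2033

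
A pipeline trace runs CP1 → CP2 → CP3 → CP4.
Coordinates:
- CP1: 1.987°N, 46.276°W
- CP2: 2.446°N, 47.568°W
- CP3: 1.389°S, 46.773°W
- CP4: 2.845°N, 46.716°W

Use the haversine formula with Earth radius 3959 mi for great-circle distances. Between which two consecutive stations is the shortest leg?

CP1–CP2

Leg distances:
CP1→CP2: 94.7 mi
CP2→CP3: 270.6 mi
CP3→CP4: 292.6 mi
The shortest leg is CP1–CP2 at 94.7 mi.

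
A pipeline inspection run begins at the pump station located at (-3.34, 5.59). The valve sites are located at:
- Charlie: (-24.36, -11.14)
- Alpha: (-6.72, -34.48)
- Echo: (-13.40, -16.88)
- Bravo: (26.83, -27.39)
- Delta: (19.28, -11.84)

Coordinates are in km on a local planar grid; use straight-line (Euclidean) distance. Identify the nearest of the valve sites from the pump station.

Echo

Distances from the pump station ((-3.34, 5.59)):
Echo: 24.6 km
Charlie: 26.9 km
Delta: 28.6 km
Alpha: 40.2 km
Bravo: 44.7 km
The nearest is Echo at 24.6 km.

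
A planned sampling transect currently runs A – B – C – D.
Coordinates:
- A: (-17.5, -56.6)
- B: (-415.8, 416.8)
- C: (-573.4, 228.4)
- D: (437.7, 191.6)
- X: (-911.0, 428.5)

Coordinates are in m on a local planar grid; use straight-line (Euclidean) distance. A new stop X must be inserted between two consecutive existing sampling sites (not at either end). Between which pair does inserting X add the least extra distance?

Added distance for inserting X between each consecutive pair:
A–B: 893.4 m
B–C: 642.2 m
C–D: 750.0 m
Smallest added distance is 642.2 m, inserting between B and C.

between B and C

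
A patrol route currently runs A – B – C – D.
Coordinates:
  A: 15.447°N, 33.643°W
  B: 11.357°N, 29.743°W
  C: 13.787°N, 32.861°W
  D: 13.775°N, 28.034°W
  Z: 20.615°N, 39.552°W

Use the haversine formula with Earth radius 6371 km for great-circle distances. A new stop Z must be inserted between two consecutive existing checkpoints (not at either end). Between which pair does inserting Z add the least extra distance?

Added distance for inserting Z between each consecutive pair:
A–B: 1696.7 km
B–C: 2074.9 km
C–D: 1958.0 km
Smallest added distance is 1696.7 km, inserting between A and B.

between A and B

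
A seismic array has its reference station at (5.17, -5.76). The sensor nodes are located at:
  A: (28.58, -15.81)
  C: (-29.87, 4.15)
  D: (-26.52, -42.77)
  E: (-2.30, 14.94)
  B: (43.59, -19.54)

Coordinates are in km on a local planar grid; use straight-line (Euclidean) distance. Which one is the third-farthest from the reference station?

C

Distance to each, sorted:
D: 48.7 km
B: 40.8 km
C: 36.4 km
A: 25.5 km
E: 22.0 km
The third-farthest is C at 36.4 km.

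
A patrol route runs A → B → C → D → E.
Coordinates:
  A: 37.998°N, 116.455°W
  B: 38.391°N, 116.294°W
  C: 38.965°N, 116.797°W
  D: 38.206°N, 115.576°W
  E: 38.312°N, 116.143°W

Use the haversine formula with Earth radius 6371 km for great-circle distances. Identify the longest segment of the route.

C–D

Leg distances:
A→B: 45.9 km
B→C: 77.3 km
C→D: 135.6 km
D→E: 50.9 km
The longest leg is C–D at 135.6 km.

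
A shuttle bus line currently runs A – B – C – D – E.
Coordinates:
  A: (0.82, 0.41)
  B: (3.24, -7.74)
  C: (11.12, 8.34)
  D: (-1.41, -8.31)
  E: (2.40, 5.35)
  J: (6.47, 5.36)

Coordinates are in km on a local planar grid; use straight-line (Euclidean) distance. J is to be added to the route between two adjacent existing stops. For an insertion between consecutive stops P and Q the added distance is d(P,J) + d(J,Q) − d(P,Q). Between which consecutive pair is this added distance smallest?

Added distance for inserting J between each consecutive pair:
A–B: 12.5 km
B–C: 1.1 km
C–D: 0.5 km
D–E: 5.7 km
Smallest added distance is 0.5 km, inserting between C and D.

between C and D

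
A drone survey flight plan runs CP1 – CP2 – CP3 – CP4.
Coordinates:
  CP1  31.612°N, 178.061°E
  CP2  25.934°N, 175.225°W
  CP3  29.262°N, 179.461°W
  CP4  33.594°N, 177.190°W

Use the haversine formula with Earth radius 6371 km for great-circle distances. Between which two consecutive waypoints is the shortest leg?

CP3–CP4

Leg distances:
CP1→CP2: 908.9 km
CP2→CP3: 557.7 km
CP3→CP4: 527.6 km
The shortest leg is CP3–CP4 at 527.6 km.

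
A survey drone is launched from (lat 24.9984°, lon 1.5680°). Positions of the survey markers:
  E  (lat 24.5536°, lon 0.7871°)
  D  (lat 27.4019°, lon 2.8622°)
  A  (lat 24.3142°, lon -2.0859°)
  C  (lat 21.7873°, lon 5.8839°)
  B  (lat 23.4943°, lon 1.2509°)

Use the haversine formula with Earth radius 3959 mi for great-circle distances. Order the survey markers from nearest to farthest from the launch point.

Distances from the launch point:
E (lat 24.5536°, lon 0.7871°): 57.8 mi
B (lat 23.4943°, lon 1.2509°): 105.8 mi
D (lat 27.4019°, lon 2.8622°): 184.4 mi
A (lat 24.3142°, lon -2.0859°): 234.3 mi
C (lat 21.7873°, lon 5.8839°): 352.3 mi

E, B, D, A, C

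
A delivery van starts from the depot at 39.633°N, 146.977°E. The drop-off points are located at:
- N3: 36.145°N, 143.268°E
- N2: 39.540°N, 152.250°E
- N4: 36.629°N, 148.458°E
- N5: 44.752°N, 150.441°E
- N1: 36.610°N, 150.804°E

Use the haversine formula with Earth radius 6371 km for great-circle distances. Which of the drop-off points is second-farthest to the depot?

N3

Distance to each, sorted:
N5: 636.6 km
N3: 506.2 km
N1: 474.3 km
N2: 451.9 km
N4: 358.3 km
The second-farthest is N3 at 506.2 km.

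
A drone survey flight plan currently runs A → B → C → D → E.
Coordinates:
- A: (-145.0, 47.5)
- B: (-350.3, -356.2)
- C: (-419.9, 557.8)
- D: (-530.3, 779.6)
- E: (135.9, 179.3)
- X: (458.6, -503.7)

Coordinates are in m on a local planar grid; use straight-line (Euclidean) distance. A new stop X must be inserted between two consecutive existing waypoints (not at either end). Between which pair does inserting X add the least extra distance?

between A and B

Added distance for inserting X between each consecutive pair:
A–B: 1186.7 m
B–C: 1283.5 m
C–D: 2750.2 m
D–E: 1478.8 m
Smallest added distance is 1186.7 m, inserting between A and B.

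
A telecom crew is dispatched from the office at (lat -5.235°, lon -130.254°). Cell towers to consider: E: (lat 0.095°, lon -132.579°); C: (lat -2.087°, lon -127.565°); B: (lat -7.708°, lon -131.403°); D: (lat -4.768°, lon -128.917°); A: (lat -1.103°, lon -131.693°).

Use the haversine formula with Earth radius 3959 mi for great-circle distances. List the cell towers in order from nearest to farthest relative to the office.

Computing each great-circle distance from (lat -5.235°, lon -130.254°):
D (lat -4.768°, lon -128.917°): 97.5 mi
B (lat -7.708°, lon -131.403°): 188.2 mi
C (lat -2.087°, lon -127.565°): 285.8 mi
A (lat -1.103°, lon -131.693°): 302.3 mi
E (lat 0.095°, lon -132.579°): 401.7 mi

D, B, C, A, E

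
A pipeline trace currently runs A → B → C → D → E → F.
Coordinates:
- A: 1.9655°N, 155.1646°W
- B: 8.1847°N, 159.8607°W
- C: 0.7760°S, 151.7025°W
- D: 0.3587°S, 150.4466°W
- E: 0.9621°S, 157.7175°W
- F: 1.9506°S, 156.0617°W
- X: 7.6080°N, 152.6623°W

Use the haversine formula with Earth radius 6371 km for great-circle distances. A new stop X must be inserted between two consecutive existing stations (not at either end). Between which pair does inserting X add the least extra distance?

Added distance for inserting X between each consecutive pair:
A–B: 616.2 km
B–C: 388.2 km
C–D: 1710.5 km
D–E: 1213.7 km
E–F: 2019.0 km
Smallest added distance is 388.2 km, inserting between B and C.

between B and C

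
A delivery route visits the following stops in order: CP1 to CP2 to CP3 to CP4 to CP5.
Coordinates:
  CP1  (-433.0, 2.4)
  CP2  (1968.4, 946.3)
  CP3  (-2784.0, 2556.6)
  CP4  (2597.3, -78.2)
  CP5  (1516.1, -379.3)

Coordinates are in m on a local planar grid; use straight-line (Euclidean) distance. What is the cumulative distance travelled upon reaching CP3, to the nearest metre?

7598 m

Leg distances:
CP1→CP2: 2580.2 m  (cumulative 2580.2 m)
CP2→CP3: 5017.8 m  (cumulative 7598.1 m)
Cumulative distance at CP3 ≈ 7598 m.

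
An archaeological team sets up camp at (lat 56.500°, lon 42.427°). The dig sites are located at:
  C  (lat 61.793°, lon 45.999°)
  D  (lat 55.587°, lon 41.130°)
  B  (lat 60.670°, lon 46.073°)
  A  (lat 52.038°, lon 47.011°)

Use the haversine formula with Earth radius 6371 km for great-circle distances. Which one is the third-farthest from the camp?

Distances from the camp ((lat 56.500°, lon 42.427°)):
C: 622.6 km
A: 578.3 km
B: 509.4 km
D: 129.6 km
The third-farthest is B at 509.4 km.

B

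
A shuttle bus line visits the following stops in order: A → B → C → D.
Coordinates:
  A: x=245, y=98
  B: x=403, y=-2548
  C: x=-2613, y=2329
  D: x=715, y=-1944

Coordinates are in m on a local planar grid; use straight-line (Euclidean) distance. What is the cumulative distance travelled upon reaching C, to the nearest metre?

Leg distances:
A→B: 2650.7 m  (cumulative 2650.7 m)
B→C: 5734.2 m  (cumulative 8384.9 m)
Cumulative distance at C ≈ 8385 m.

8385 m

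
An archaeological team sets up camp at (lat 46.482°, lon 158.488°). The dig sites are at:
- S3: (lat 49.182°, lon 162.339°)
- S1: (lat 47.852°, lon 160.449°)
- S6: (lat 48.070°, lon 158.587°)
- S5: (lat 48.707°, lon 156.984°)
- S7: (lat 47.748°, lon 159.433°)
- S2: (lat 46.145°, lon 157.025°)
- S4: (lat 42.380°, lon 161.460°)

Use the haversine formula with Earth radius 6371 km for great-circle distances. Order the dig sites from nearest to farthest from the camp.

S2, S7, S6, S1, S5, S3, S4

Distances from the camp:
S2 (lat 46.145°, lon 157.025°): 118.4 km
S7 (lat 47.748°, lon 159.433°): 157.9 km
S6 (lat 48.070°, lon 158.587°): 176.7 km
S1 (lat 47.852°, lon 160.449°): 212.6 km
S5 (lat 48.707°, lon 156.984°): 271.9 km
S3 (lat 49.182°, lon 162.339°): 415.5 km
S4 (lat 42.380°, lon 161.460°): 513.5 km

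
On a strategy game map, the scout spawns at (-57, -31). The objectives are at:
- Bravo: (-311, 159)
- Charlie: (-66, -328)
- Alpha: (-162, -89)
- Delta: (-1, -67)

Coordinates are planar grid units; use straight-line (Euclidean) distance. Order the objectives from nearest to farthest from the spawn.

Distance from the spawn at (-57, -31) to each:
Delta (-1, -67): 66.6
Alpha (-162, -89): 120.0
Charlie (-66, -328): 297.1
Bravo (-311, 159): 317.2

Delta, Alpha, Charlie, Bravo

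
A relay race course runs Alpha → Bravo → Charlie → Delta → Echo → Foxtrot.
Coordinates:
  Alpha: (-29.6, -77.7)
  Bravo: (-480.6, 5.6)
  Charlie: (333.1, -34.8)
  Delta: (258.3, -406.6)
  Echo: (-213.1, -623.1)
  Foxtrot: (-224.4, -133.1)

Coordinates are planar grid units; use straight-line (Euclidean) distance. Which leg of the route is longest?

Bravo–Charlie

Leg distances:
Alpha→Bravo: 458.6
Bravo→Charlie: 814.7
Charlie→Delta: 379.2
Delta→Echo: 518.7
Echo→Foxtrot: 490.1
The longest leg is Bravo–Charlie at 814.7.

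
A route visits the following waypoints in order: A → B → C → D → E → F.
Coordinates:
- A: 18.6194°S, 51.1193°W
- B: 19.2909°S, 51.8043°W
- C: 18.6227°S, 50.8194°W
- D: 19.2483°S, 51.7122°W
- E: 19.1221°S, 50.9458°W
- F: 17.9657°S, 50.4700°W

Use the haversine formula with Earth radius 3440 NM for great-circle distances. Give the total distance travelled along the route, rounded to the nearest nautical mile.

Leg distances:
A→B: 56.0 NM  (cumulative 56.0 NM)
B→C: 68.8 NM  (cumulative 124.8 NM)
C→D: 63.1 NM  (cumulative 187.9 NM)
D→E: 44.1 NM  (cumulative 232.1 NM)
E→F: 74.5 NM  (cumulative 306.6 NM)
Total route length ≈ 307 NM.

307 NM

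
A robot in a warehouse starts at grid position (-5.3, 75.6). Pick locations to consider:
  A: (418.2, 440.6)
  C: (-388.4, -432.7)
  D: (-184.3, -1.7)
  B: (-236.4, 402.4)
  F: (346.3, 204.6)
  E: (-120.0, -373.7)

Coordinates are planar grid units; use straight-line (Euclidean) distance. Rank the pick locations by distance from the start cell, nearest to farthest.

Distance from the start cell at (-5.3, 75.6) to each:
D (-184.3, -1.7): 195.0
F (346.3, 204.6): 374.5
B (-236.4, 402.4): 400.3
E (-120.0, -373.7): 463.7
A (418.2, 440.6): 559.1
C (-388.4, -432.7): 636.5

D, F, B, E, A, C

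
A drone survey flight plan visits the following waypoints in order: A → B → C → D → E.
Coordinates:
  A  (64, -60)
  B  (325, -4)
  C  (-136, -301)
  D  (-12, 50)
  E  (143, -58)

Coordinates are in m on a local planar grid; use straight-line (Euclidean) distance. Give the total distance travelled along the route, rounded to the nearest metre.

Leg distances:
A→B: 266.9 m  (cumulative 266.9 m)
B→C: 548.4 m  (cumulative 815.3 m)
C→D: 372.3 m  (cumulative 1187.6 m)
D→E: 188.9 m  (cumulative 1376.5 m)
Total route length ≈ 1377 m.

1377 m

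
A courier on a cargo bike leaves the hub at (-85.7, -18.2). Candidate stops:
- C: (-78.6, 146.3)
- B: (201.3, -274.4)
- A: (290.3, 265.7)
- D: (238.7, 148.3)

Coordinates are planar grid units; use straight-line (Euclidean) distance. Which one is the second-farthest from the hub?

Distances from the hub ((-85.7, -18.2)):
A: 471.1
B: 384.7
D: 364.6
C: 164.7
The second-farthest is B at 384.7.

B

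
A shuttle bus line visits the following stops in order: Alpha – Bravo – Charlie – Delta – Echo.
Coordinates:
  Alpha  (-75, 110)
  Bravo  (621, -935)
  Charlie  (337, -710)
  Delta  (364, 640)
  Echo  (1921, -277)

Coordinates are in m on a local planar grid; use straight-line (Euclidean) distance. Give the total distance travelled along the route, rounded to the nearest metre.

4775 m

Leg distances:
Alpha→Bravo: 1255.6 m  (cumulative 1255.6 m)
Bravo→Charlie: 362.3 m  (cumulative 1617.9 m)
Charlie→Delta: 1350.3 m  (cumulative 2968.2 m)
Delta→Echo: 1807.0 m  (cumulative 4775.1 m)
Total route length ≈ 4775 m.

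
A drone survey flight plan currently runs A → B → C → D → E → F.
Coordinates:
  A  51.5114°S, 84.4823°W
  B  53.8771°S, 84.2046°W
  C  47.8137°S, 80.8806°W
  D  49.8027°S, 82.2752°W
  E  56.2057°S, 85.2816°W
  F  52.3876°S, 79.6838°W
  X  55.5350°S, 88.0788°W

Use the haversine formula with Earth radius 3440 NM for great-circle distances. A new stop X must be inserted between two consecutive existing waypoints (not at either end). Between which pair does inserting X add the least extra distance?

between D and E

Added distance for inserting X between each consecutive pair:
A–B: 298.3 NM
B–C: 316.9 NM
C–D: 806.8 NM
D–E: 106.6 NM
E–F: 152.2 NM
Smallest added distance is 106.6 NM, inserting between D and E.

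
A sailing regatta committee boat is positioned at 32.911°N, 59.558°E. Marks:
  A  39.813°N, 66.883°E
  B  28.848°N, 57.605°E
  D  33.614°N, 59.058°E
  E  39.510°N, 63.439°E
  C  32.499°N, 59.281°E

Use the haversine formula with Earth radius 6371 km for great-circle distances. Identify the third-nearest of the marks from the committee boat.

B

Distance to each, sorted:
C: 52.6 km
D: 90.9 km
B: 488.7 km
E: 812.0 km
A: 1008.8 km
The third-nearest is B at 488.7 km.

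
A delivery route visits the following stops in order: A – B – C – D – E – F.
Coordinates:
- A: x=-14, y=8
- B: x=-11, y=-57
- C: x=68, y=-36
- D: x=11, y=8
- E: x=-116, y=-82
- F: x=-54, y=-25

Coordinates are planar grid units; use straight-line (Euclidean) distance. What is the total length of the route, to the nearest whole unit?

459

Leg distances:
A→B: 65.1  (cumulative 65.1)
B→C: 81.7  (cumulative 146.8)
C→D: 72.0  (cumulative 218.8)
D→E: 155.7  (cumulative 374.5)
E→F: 84.2  (cumulative 458.7)
Total route length ≈ 459.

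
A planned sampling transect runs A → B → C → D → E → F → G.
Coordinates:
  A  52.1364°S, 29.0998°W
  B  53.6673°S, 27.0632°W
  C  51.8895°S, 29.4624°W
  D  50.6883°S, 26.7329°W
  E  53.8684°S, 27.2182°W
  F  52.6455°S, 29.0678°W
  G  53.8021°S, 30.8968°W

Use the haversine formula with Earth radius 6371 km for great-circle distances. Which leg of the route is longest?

Leg distances:
A→B: 218.2 km
B→C: 255.2 km
C→D: 232.1 km
D→E: 355.1 km
E→F: 183.4 km
F→G: 177.1 km
The longest leg is D–E at 355.1 km.

D–E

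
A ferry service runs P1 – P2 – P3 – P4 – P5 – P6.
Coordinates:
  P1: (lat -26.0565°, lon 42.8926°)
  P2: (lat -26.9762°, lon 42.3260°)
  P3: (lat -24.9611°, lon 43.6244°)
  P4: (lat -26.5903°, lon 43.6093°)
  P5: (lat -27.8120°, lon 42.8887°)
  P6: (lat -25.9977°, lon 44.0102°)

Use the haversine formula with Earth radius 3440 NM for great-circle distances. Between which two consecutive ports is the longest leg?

Leg distances:
P1→P2: 63.1 NM
P2→P3: 139.8 NM
P3→P4: 97.8 NM
P4→P5: 82.8 NM
P5→P6: 124.4 NM
The longest leg is P2–P3 at 139.8 NM.

P2–P3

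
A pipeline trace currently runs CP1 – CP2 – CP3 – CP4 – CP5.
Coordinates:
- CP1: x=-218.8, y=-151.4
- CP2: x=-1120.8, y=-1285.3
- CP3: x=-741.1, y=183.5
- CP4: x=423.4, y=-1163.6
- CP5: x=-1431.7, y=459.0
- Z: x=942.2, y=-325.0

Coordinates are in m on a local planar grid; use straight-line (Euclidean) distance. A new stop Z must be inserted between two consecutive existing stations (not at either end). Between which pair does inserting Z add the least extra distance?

between CP3 and CP4

Added distance for inserting Z between each consecutive pair:
CP1–CP2: 2000.6 m
CP2–CP3: 2516.9 m
CP3–CP4: 963.9 m
CP4–CP5: 1021.5 m
Smallest added distance is 963.9 m, inserting between CP3 and CP4.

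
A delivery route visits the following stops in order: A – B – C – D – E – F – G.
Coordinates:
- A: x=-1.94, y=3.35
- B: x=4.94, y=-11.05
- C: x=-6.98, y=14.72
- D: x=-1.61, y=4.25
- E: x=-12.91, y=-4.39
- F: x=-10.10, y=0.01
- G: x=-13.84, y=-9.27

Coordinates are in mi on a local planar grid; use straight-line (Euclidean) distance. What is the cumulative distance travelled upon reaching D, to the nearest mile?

56 mi

Leg distances:
A→B: 16.0 mi  (cumulative 16.0 mi)
B→C: 28.4 mi  (cumulative 44.4 mi)
C→D: 11.8 mi  (cumulative 56.1 mi)
Cumulative distance at D ≈ 56 mi.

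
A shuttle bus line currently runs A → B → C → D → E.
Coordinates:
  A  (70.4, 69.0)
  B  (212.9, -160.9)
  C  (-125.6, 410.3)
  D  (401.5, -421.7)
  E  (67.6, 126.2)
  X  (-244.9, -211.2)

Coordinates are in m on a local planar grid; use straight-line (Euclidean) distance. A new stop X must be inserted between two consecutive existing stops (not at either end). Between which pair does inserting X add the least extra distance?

between C and D

Added distance for inserting X between each consecutive pair:
A–B: 611.9 m
B–C: 429.4 m
C–D: 327.7 m
D–E: 498.1 m
Smallest added distance is 327.7 m, inserting between C and D.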